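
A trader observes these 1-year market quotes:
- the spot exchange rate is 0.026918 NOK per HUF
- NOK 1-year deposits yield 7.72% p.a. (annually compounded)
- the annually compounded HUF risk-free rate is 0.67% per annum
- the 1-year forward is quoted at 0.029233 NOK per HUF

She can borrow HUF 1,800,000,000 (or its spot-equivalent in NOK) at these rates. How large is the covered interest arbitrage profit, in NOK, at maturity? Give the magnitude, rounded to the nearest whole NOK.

T = 1 year.
Route A — deposit HUF, sell forward: 1,800,000,000 × 1.006700 × 0.029233 = NOK 52,971,949.98.
Route B — convert at spot, deposit NOK: 1,800,000,000 × 0.026918 × 1.077200 = NOK 52,192,925.28.
The quoted forward overvalues HUF, so borrow NOK, buy HUF at spot, deposit the HUF at 0.67%, and sell the proceeds forward at 0.029233.
Profit = 52,971,949.98 − 52,192,925.28 = NOK 779,025.

NOK 779,025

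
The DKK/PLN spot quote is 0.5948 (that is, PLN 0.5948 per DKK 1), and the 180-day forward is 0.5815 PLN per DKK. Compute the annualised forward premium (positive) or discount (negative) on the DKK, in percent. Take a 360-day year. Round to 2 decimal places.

-4.47%

T = 180/360 years.
DKK trades forward at -2.23605% vs spot over the period.
Per annum: -0.0223605 / (180/360) = -0.044721 = -4.47%.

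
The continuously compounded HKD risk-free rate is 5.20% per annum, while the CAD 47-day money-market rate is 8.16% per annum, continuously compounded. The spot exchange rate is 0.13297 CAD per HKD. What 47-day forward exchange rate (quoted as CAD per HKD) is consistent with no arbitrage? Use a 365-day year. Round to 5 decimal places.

0.13348

T = 47/365 years.
CAD accumulates by e^(0.0816×47/365) = 1.0105628.
Growth of 1 HKD over T: e^(0.0520×47/365) = 1.0067184.
Forward (CAD per HKD) = 0.13297 × 1.0105628 / 1.0067184 = 0.1334778.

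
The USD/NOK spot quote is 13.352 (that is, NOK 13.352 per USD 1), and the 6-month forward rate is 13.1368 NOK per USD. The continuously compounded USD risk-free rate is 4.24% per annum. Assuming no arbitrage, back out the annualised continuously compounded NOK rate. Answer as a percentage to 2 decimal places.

0.99%

T = 6/12 years.
By CIP, F/S equals the NOK-to-USD growth ratio: 13.1368/13.352 = 0.9838826.
The USD side grows by e^(0.0424×6/12) = 1.0214263.
So the NOK growth factor = 1.0049636.
r = ln(1.0049636)/(6/12) = 0.009903 → 0.99%.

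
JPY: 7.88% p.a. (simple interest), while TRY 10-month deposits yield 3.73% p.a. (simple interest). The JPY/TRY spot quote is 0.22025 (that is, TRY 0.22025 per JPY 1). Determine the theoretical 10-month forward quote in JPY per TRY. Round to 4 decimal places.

4.6926

T = 10/12 years.
TRY growth factor: 1 + 0.0373×10/12 = 1.0310833.
Growth of 1 JPY over T: 1 + 0.0788×10/12 = 1.0656667.
So F = 0.22025 × 1.0310833 / 1.0656667 = 0.2131024 (TRY/JPY).
Quoted the other way: 1/0.2131024 = 4.6926 JPY per TRY.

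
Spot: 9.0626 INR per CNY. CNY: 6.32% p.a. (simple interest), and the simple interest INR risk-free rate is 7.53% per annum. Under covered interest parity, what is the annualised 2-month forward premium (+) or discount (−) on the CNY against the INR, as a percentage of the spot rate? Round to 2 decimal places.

+1.20%

T = 2/12 years.
No-arbitrage forward: 9.0626 × 1.012550 / 1.0105333 = 9.0806860 INR/CNY.
Annualised premium = (F − S)/S × (1/T) = (9.0806860 − 9.0626)/9.0626 ÷ (2/12) = 1.20%.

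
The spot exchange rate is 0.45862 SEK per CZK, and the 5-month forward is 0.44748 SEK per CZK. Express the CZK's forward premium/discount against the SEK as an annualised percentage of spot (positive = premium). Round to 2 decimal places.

T = 5/12 years.
Period premium: (0.44748 − 0.45862)/0.45862 = -0.0242903.
×(1/T) gives -5.83% p.a.

-5.83%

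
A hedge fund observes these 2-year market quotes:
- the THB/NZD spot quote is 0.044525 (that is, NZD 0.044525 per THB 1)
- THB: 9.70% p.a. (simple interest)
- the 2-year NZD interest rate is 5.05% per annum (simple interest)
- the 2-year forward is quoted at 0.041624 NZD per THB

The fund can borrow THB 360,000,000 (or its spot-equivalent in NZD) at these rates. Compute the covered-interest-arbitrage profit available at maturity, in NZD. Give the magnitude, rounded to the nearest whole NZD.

T = 2 years.
Route A — deposit THB, sell forward: 360,000,000 × 1.194000 × 0.041624 = NZD 17,891,660.16.
Route B — convert at spot, deposit NZD: 360,000,000 × 0.044525 × 1.101000 = NZD 17,647,929.00.
The quoted forward overvalues THB, so borrow NZD, buy THB at spot, deposit the THB at 9.70%, and sell the proceeds forward at 0.041624.
Arbitrage profit = |17,891,660.16 − 17,647,929.00| = NZD 243,731.

NZD 243,731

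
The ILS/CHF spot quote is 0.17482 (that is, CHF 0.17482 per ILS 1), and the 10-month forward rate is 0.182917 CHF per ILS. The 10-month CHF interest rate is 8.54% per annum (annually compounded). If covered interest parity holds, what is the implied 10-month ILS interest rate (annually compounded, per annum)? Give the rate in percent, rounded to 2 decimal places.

T = 10/12 years.
By CIP, F/S equals the CHF-to-ILS growth ratio: 0.182917/0.17482 = 1.0463162.
The CHF side grows by (1 + 0.0854)^(10/12) = 1.0706763.
So the ILS growth factor = 1.0232818.
Annualise: 1.0232818^(12/10) − 1 = 0.028003 = 2.80%.

2.80%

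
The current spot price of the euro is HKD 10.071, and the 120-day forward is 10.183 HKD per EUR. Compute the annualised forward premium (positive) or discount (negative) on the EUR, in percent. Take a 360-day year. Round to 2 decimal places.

T = 120/360 years.
(F − S)/S = (10.183 − 10.071)/10.071 = 0.0111210.
Annualise by dividing by T: 0.0111210 / (120/360) = 0.033363 → 3.34%.

+3.34%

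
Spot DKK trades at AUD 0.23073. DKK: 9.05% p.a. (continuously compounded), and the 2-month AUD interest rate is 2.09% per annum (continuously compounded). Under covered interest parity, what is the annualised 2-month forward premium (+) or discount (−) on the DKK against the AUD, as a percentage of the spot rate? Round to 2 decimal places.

T = 2/12 years.
CIP forward (AUD per DKK) = 0.23073 × 1.0034894/1.0151977 = 0.22806899.
(F − S)/S ÷ T = (0.22806899 − 0.23073)/0.23073/(2/12) = -0.069198 → -6.92%.

-6.92%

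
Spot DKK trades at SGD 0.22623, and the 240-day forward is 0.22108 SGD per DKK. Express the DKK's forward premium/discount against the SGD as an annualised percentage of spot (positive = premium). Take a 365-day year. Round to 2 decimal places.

-3.46%

T = 240/365 years.
Period premium: (0.22108 − 0.22623)/0.22623 = -0.0227644.
Annualise by dividing by T: -0.0227644 / (240/365) = -0.034621 → -3.46%.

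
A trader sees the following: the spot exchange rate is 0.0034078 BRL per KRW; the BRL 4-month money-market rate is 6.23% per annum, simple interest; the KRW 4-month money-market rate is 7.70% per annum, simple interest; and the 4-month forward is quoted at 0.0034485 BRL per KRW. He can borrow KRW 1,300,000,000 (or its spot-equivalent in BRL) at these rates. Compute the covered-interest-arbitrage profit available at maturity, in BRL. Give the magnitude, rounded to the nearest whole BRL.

BRL 75,976

T = 4/12 years.
Invest the KRW and cover forward: 1,300,000,000 × 1.025666667 × 0.0034485 = BRL 4,598,114.95.
Convert at spot and invest in BRL: 1,300,000,000 × 0.0034078 × 1.020766667 = BRL 4,522,139.24.
The quoted forward overvalues KRW, so borrow BRL, buy KRW at spot, deposit the KRW at 7.70%, and sell the proceeds forward at 0.0034485.
The gap between the two covered legs is BRL 75,976.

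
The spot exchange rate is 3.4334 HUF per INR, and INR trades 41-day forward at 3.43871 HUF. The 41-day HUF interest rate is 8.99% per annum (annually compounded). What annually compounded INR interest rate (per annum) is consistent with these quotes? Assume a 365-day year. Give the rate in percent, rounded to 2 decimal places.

T = 41/365 years.
CIP gives F = S · g_HUF/g_INR, so g_HUF/g_INR = 3.43871/3.4334 = 1.0015466.
HUF growth factor: (1 + 0.0899)^(41/365) = 1.0097168.
Hence g_INR = 1.0081576.
r = 1.0081576^(365/41) − 1 = 0.075008 → 7.50%.

7.50%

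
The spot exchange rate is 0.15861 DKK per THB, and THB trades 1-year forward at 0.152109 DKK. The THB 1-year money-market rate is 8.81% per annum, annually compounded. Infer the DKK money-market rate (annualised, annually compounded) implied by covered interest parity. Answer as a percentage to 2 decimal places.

4.35%

T = 1 year.
CIP gives F = S · g_DKK/g_THB, so g_DKK/g_THB = 0.152109/0.15861 = 0.9590127.
The THB side grows by (1 + 0.0881)^1 = 1.088100.
That pins the DKK growth at 1.0435017.
Annualise: 1.0435017^(1/1) − 1 = 0.043502 = 4.35%.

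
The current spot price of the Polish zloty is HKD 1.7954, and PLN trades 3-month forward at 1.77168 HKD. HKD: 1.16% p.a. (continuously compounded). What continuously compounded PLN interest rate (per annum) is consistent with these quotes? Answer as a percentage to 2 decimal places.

6.48%

T = 3/12 years.
By CIP, F/S equals the HKD-to-PLN growth ratio: 1.77168/1.7954 = 0.9867885.
The HKD side grows by e^(0.0116×3/12) = 1.0029042.
So the PLN growth factor = 1.0163315.
r = ln(1.0163315)/(3/12) = 0.064798 → 6.48%.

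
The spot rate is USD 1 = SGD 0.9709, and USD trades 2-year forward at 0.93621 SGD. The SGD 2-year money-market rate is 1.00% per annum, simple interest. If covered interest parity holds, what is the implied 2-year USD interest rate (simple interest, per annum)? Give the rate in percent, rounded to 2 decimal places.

T = 2 years.
CIP gives F = S · g_SGD/g_USD, so g_SGD/g_USD = 0.93621/0.9709 = 0.9642703.
SGD growth factor: 1 + 0.0100×2 = 1.020000.
Hence g_USD = 1.0577947.
r = (1.0577947 − 1)/2 = 0.028897 → 2.89%.

2.89%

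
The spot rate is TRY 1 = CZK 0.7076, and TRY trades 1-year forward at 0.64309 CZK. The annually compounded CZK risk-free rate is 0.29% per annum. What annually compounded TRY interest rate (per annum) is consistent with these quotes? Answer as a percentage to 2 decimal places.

10.35%

T = 1 year.
F/S = 0.64309/0.7076 = 0.9088327 = (growth of CZK) / (growth of TRY).
CZK growth factor: (1 + 0.0029)^1 = 1.002900.
So the TRY growth factor = 1.1035034.
r = 1.1035034^(1/1) − 1 = 0.103503 → 10.35%.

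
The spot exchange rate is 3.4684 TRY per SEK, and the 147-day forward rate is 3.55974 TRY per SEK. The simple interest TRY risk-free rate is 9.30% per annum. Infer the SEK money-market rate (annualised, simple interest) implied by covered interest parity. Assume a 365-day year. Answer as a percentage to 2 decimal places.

T = 147/365 years.
CIP gives F = S · g_TRY/g_SEK, so g_TRY/g_SEK = 3.55974/3.4684 = 1.0263349.
TRY growth factor: 1 + 0.0930×147/365 = 1.0374548.
That pins the SEK growth at 1.0108346.
(1.0108346 − 1)/T = 0.026902, i.e. 2.69%.

2.69%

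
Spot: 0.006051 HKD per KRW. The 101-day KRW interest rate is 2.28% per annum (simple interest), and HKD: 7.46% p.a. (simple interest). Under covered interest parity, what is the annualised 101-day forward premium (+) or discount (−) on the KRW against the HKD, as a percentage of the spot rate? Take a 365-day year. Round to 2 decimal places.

+5.15%

T = 101/365 years.
No-arbitrage forward: 0.006051 × 1.0206427 / 1.006309 = 0.006137189 HKD/KRW.
Annualised premium = (F − S)/S × (1/T) = (0.006137189 − 0.006051)/0.006051 ÷ (101/365) = 5.15%.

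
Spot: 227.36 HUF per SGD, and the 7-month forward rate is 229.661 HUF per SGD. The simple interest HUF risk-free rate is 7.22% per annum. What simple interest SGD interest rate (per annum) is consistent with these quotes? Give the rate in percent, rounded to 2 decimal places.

T = 7/12 years.
F/S = 229.661/227.36 = 1.0101205 = (growth of HUF) / (growth of SGD).
HUF growth factor: 1 + 0.0722×7/12 = 1.0421167.
Hence g_SGD = 1.0316756.
r = (1.0316756 − 1)/(7/12) = 0.054301 → 5.43%.

5.43%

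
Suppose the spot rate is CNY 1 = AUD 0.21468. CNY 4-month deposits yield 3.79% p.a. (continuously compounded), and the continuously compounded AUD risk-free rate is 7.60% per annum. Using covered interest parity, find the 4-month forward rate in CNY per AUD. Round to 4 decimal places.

4.5993

T = 4/12 years.
AUD growth factor: e^(0.0760×4/12) = 1.0256569.
CNY accumulates by e^(0.0379×4/12) = 1.0127135.
CIP: F = S · (grow AUD)/(grow CNY) = 0.21468 × 1.0256569/1.0127135 = 0.2174238 AUD per CNY.
Quoted the other way: 1/0.2174238 = 4.5993 CNY per AUD.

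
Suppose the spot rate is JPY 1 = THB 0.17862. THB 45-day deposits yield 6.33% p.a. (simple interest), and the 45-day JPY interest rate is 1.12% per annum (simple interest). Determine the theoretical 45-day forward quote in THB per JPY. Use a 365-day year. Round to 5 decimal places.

T = 45/365 years.
THB accumulates by 1 + 0.0633×45/365 = 1.0078041.
Growth of 1 JPY over T: 1 + 0.0112×45/365 = 1.0013808.
So F = 0.17862 × 1.0078041 / 1.0013808 = 0.1797657 (THB/JPY).

0.17977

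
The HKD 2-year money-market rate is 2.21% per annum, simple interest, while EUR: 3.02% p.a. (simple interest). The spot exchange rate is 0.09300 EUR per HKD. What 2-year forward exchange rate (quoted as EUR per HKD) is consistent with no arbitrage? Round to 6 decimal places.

T = 2 years.
Growth of 1 EUR over T: 1 + 0.0302×2 = 1.060400.
HKD growth factor: 1 + 0.0221×2 = 1.044200.
Forward (EUR per HKD) = 0.093 × 1.060400 / 1.044200 = 0.09444283.

0.094443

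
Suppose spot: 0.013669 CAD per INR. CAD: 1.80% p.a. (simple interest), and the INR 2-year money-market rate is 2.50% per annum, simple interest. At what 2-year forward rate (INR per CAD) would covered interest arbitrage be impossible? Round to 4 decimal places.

74.1469

T = 2 years.
CAD growth factor: 1 + 0.0180×2 = 1.036000.
INR accumulates by 1 + 0.0250×2 = 1.050000.
So F = 0.013669 × 1.036000 / 1.050000 = 0.013486747 (CAD/INR).
Invert for INR per CAD: 1 / 0.013486747 = 74.1469.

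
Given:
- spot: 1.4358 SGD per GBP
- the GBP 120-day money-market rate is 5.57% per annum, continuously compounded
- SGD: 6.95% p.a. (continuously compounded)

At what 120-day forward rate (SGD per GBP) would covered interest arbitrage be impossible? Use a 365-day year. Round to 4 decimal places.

T = 120/365 years.
Growth of 1 SGD over T: e^(0.0695×120/365) = 1.0231124.
GBP growth factor: e^(0.0557×120/365) = 1.018481.
Forward (SGD per GBP) = 1.4358 × 1.0231124 / 1.018481 = 1.442329.

1.4423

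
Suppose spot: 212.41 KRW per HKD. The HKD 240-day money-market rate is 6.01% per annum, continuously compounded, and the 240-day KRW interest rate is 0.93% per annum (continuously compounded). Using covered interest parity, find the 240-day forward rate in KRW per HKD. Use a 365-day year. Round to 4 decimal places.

T = 240/365 years.
KRW accumulates by e^(0.0093×240/365) = 1.006133804.
Growth of 1 HKD over T: e^(0.0601×240/365) = 1.040309025.
CIP: F = S · (grow KRW)/(grow HKD) = 212.41 × 1.006133804/1.040309025 = 205.432113 KRW per HKD.

205.4321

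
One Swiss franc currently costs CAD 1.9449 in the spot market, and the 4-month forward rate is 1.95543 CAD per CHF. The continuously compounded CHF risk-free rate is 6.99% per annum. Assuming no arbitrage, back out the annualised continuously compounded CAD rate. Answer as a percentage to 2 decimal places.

T = 4/12 years.
By CIP, F/S equals the CAD-to-CHF growth ratio: 1.95543/1.9449 = 1.0054142.
The CHF side grows by e^(0.0699×4/12) = 1.0235736.
Hence g_CAD = 1.0291154.
Take logs: ln 1.0291154 / (4/12) = 0.086099, so 8.61%.

8.61%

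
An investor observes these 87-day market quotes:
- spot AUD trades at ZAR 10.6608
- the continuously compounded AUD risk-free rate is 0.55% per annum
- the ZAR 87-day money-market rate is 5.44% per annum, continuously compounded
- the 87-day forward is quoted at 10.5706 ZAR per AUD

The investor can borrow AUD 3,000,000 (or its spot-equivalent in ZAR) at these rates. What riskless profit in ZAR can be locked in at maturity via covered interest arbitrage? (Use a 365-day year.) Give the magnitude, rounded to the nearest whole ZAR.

ZAR 646,402

T = 87/365 years.
Keep in AUD, deliver into the forward: 3,000,000·1.0013118186·10.5706 = ZAR 31,753,400.13.
Swap to ZAR now, deposit: 3,000,000·10.6608·1.0130510059 = ZAR 32,399,802.49.
The quoted forward undervalues AUD, so borrow AUD, convert to ZAR at spot, deposit the ZAR at 5.44%, and buy AUD forward at 10.5706 to cover the loan.
Arbitrage profit = |31,753,400.13 − 32,399,802.49| = ZAR 646,402.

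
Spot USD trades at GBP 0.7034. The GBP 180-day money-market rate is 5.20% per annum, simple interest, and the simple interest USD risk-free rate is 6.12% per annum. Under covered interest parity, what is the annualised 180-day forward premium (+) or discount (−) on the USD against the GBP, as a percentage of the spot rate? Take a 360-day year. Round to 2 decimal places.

T = 180/360 years.
No-arbitrage forward: 0.7034 × 1.026000 / 1.030600 = 0.7002604 GBP/USD.
Annualised premium = (F − S)/S × (1/T) = (0.7002604 − 0.7034)/0.7034 ÷ (180/360) = -0.89%.

-0.89%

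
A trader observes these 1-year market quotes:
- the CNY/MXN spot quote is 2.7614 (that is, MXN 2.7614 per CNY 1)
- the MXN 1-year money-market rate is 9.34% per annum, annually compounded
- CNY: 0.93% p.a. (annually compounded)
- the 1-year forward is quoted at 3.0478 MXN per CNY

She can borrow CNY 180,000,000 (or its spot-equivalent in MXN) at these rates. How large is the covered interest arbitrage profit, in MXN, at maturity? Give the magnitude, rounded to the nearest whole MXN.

MXN 10,229,360

T = 1 year.
Keep in CNY, deliver into the forward: 180,000,000·1.009300·3.0478 = MXN 553,706,017.20.
Swap to MXN now, deposit: 180,000,000·2.7614·1.093400 = MXN 543,476,656.80.
The quoted forward overvalues CNY, so borrow MXN, buy CNY at spot, deposit the CNY at 0.93%, and sell the proceeds forward at 3.0478.
Arbitrage profit = |553,706,017.20 − 543,476,656.80| = MXN 10,229,360.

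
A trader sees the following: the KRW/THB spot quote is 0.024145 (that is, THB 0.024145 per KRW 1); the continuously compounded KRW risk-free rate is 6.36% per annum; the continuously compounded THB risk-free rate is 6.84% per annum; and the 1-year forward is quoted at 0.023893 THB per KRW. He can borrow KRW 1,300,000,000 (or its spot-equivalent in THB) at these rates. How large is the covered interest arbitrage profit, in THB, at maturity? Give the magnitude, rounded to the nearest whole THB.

THB 510,057

T = 1 year.
Route A — deposit KRW, sell forward: 1,300,000,000 × 1.0656660471 × 0.023893 = THB 33,100,546.52.
Route B — convert at spot, deposit THB: 1,300,000,000 × 0.024145 × 1.0707935402 = THB 33,610,603.04.
The quoted forward undervalues KRW, so borrow KRW, convert to THB at spot, deposit the THB at 6.84%, and buy KRW forward at 0.023893 to cover the loan.
Profit = 33,610,603.04 − 33,100,546.52 = THB 510,057.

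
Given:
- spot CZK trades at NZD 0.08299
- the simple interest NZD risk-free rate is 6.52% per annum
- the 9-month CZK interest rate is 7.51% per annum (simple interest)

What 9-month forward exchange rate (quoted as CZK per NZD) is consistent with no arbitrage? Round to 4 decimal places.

12.1349

T = 9/12 years.
NZD accumulates by 1 + 0.0652×9/12 = 1.048900.
CZK accumulates by 1 + 0.0751×9/12 = 1.056325.
Forward (NZD per CZK) = 0.08299 × 1.048900 / 1.056325 = 0.082406656.
Invert for CZK per NZD: 1 / 0.082406656 = 12.1349.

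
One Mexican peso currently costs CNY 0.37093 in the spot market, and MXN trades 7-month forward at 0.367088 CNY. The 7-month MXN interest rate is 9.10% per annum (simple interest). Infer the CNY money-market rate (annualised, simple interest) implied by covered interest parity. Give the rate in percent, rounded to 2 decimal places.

7.23%

T = 7/12 years.
CIP gives F = S · g_CNY/g_MXN, so g_CNY/g_MXN = 0.367088/0.37093 = 0.9896423.
MXN growth factor: 1 + 0.0910×7/12 = 1.0530833.
That pins the CNY growth at 1.0421758.
r = (1.0421758 − 1)/(7/12) = 0.072301 → 7.23%.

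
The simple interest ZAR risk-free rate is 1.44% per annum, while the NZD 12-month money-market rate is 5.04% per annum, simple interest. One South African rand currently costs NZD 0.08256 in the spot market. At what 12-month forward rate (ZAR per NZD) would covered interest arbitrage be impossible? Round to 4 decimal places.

11.6973

T = 1 year.
Growth of 1 NZD over T: 1 + 0.0504×1 = 1.050400.
ZAR growth factor: 1 + 0.0144×1 = 1.014400.
Forward (NZD per ZAR) = 0.08256 × 1.050400 / 1.014400 = 0.085489968.
Invert for ZAR per NZD: 1 / 0.085489968 = 11.6973.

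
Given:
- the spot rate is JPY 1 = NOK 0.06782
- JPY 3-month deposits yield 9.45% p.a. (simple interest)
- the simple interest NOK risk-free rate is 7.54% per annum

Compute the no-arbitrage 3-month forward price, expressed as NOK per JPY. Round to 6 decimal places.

0.067504

T = 3/12 years.
NOK accumulates by 1 + 0.0754×3/12 = 1.018850.
JPY accumulates by 1 + 0.0945×3/12 = 1.023625.
Forward (NOK per JPY) = 0.06782 × 1.018850 / 1.023625 = 0.06750363.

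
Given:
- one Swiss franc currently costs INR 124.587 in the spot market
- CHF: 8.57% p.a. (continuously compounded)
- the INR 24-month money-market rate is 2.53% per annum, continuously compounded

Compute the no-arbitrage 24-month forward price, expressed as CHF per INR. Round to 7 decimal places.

T = 2 years.
Growth of 1 INR over T: e^(0.0253×2) = 1.051902.
Growth of 1 CHF over T: e^(0.0857×2) = 1.1869654.
Forward (INR per CHF) = 124.587 × 1.051902 / 1.1869654 = 110.4104.
Quoted the other way: 1/110.4104 = 0.0090571 CHF per INR.

0.0090571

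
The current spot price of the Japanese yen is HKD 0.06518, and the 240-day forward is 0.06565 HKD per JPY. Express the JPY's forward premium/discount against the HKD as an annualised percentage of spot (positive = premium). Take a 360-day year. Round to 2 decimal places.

+1.08%

T = 240/360 years.
Period premium: (0.06565 − 0.06518)/0.06518 = 0.0072108.
Per annum: 0.0072108 / (240/360) = 0.010816 = 1.08%.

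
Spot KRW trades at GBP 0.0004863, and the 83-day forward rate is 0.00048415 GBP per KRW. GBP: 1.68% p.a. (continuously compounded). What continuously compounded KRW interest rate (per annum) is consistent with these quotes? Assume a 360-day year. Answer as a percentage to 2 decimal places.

T = 83/360 years.
F/S = 0.00048415/0.0004863 = 0.9955789 = (growth of GBP) / (growth of KRW).
The GBP side grows by e^(0.0168×83/360) = 1.0038808.
That pins the KRW growth at 1.0083388.
Take logs: ln 1.0083388 / (83/360) = 0.036018, so 3.60%.

3.60%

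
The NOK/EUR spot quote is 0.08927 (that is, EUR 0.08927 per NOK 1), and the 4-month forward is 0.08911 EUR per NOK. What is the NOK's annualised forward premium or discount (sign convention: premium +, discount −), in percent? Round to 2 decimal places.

T = 4/12 years.
Period premium: (0.08911 − 0.08927)/0.08927 = -0.0017923.
Annualise by dividing by T: -0.0017923 / (4/12) = -0.005377 → -0.54%.

-0.54%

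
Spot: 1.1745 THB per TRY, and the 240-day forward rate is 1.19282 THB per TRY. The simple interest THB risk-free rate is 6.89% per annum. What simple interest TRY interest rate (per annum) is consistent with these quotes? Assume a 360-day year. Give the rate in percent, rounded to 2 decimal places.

T = 240/360 years.
By CIP, F/S equals the THB-to-TRY growth ratio: 1.19282/1.1745 = 1.0155981.
THB growth factor: 1 + 0.0689×240/360 = 1.0459333.
So the TRY growth factor = 1.0298693.
(1.0298693 − 1)/T = 0.044804, i.e. 4.48%.

4.48%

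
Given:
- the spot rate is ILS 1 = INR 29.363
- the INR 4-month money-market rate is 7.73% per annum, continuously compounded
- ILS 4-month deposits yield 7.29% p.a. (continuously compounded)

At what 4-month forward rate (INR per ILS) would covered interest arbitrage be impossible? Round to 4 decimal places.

29.4061

T = 4/12 years.
INR growth factor: e^(0.0773×4/12) = 1.0261015.
ILS accumulates by e^(0.0729×4/12) = 1.02459765.
CIP: F = S · (grow INR)/(grow ILS) = 29.363 × 1.0261015/1.02459765 = 29.406097 INR per ILS.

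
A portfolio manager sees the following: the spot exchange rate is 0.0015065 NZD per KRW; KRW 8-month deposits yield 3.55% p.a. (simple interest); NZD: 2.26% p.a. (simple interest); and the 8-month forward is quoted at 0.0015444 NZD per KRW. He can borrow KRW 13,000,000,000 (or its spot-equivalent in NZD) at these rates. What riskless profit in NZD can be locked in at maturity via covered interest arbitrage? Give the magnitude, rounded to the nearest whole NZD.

NZD 672,787

T = 8/12 years.
Keep in KRW, deliver into the forward: 13,000,000,000·1.0236666667·0.0015444 = NZD 20,552,360.40.
Swap to NZD now, deposit: 13,000,000,000·0.0015065·1.0150666667 = NZD 19,879,573.13.
The quoted forward overvalues KRW, so borrow NZD, buy KRW at spot, deposit the KRW at 3.55%, and sell the proceeds forward at 0.0015444.
Profit = 20,552,360.40 − 19,879,573.13 = NZD 672,787.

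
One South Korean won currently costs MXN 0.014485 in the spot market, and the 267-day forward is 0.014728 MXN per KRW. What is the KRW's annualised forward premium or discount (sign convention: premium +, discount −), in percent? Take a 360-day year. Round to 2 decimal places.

+2.26%

T = 267/360 years.
(F − S)/S = (0.014728 − 0.014485)/0.014485 = 0.0167760.
Annualise by dividing by T: 0.0167760 / (267/360) = 0.022619 → 2.26%.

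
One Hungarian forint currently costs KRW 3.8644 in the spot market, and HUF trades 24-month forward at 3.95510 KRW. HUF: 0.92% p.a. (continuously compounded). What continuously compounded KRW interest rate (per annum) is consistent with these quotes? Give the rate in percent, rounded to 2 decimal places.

T = 2 years.
CIP gives F = S · g_KRW/g_HUF, so g_KRW/g_HUF = 3.9551/3.8644 = 1.0234707.
HUF growth factor: e^(0.0092×2) = 1.0185703.
So the KRW growth factor = 1.0424769.
r = ln(1.0424769)/2 = 0.020800 → 2.08%.

2.08%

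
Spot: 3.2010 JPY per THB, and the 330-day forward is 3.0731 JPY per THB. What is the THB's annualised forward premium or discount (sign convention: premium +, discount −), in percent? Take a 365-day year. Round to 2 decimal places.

-4.42%

T = 330/365 years.
Period premium: (3.0731 − 3.201)/3.201 = -0.0399563.
Per annum: -0.0399563 / (330/365) = -0.044194 = -4.42%.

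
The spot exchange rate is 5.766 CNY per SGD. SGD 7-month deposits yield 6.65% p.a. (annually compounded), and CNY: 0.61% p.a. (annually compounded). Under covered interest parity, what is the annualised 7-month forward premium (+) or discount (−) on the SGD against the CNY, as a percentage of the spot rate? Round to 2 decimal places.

-5.73%

T = 7/12 years.
CIP forward (CNY per SGD) = 5.766 × 1.0035538/1.0382705 = 5.573202.
Annualised premium = (F − S)/S × (1/T) = (5.573202 − 5.766)/5.766 ÷ (7/12) = -5.73%.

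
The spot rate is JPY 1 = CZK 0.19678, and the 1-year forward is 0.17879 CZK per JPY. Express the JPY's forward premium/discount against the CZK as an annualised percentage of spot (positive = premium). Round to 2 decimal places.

-9.14%

T = 1 year.
Period premium: (0.17879 − 0.19678)/0.19678 = -0.0914219.
Annualise by dividing by T: -0.0914219 / 1 = -0.091422 → -9.14%.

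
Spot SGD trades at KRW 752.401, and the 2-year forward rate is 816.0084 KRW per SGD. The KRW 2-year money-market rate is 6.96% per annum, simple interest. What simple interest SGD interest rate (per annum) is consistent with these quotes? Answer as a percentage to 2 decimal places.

T = 2 years.
By CIP, F/S equals the KRW-to-SGD growth ratio: 816.0084/752.401 = 1.0845392.
The KRW side grows by 1 + 0.0696×2 = 1.139200.
So the SGD growth factor = 1.050400.
r = (1.050400 − 1)/2 = 0.025200 → 2.52%.

2.52%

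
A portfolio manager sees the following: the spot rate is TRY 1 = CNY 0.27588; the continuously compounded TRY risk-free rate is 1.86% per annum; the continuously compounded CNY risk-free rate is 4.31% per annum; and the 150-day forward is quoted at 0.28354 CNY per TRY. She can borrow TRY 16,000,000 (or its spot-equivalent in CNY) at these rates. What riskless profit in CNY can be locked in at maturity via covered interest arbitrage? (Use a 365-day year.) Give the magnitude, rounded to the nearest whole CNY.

CNY 78,490

T = 150/365 years.
Keep in TRY, deliver into the forward: 16,000,000·1.007673124·0.28354 = CNY 4,571,450.20.
Swap to CNY now, deposit: 16,000,000·0.27588·1.017870122 = CNY 4,492,960.15.
The quoted forward overvalues TRY, so borrow CNY, buy TRY at spot, deposit the TRY at 1.86%, and sell the proceeds forward at 0.28354.
Arbitrage profit = |4,571,450.20 − 4,492,960.15| = CNY 78,490.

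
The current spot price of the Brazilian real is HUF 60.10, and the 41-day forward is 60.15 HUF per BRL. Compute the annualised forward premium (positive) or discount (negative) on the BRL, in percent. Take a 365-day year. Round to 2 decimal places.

+0.74%

T = 41/365 years.
(F − S)/S = (60.15 − 60.1)/60.1 = 0.0008319.
Annualise by dividing by T: 0.0008319 / (41/365) = 0.007406 → 0.74%.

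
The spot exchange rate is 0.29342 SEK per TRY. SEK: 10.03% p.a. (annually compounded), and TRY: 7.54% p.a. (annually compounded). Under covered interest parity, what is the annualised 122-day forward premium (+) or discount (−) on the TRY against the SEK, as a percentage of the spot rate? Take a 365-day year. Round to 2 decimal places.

+2.30%

T = 122/365 years.
No-arbitrage forward: 0.29342 × 1.0324641 / 1.0245949 = 0.29567355 SEK/TRY.
Annualised premium = (F − S)/S × (1/T) = (0.29567355 − 0.29342)/0.29342 ÷ (122/365) = 2.30%.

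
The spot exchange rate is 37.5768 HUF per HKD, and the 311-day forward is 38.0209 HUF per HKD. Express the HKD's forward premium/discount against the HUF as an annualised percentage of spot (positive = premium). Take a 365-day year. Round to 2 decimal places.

+1.39%

T = 311/365 years.
(F − S)/S = (38.0209 − 37.5768)/37.5768 = 0.0118185.
×(1/T) gives 1.39% p.a.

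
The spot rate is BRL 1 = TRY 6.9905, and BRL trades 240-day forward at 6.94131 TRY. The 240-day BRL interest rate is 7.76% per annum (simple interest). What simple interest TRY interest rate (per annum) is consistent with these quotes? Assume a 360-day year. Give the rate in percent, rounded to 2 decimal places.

T = 240/360 years.
F/S = 6.94131/6.9905 = 0.9929633 = (growth of TRY) / (growth of BRL).
BRL growth factor: 1 + 0.0776×240/360 = 1.0517333.
That pins the TRY growth at 1.0443326.
(1.0443326 − 1)/T = 0.066499, i.e. 6.65%.

6.65%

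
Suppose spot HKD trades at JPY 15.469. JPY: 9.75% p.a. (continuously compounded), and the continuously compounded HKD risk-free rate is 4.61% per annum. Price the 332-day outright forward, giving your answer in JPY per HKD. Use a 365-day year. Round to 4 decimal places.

T = 332/365 years.
JPY growth factor: e^(0.0975×332/365) = 1.09273632.
HKD accumulates by e^(0.0461×332/365) = 1.04282362.
CIP: F = S · (grow JPY)/(grow HKD) = 15.469 × 1.09273632/1.04282362 = 16.209393 JPY per HKD.

16.2094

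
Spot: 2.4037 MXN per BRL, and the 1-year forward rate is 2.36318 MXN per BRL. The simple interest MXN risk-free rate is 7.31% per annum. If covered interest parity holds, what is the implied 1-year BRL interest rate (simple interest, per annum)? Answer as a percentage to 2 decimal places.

T = 1 year.
CIP gives F = S · g_MXN/g_BRL, so g_MXN/g_BRL = 2.36318/2.4037 = 0.9831427.
The MXN side grows by 1 + 0.0731×1 = 1.073100.
That pins the BRL growth at 1.0914997.
r = (1.0914997 − 1)/1 = 0.091500 → 9.15%.

9.15%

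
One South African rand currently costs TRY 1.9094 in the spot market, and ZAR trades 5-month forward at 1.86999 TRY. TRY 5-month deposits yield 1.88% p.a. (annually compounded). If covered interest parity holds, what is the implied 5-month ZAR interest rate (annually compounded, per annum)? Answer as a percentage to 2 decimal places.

7.11%

T = 5/12 years.
By CIP, F/S equals the TRY-to-ZAR growth ratio: 1.86999/1.9094 = 0.9793600.
The TRY side grows by (1 + 0.0188)^(5/12) = 1.0077908.
That pins the ZAR growth at 1.029030.
Annualise: 1.029030^(12/5) − 1 = 0.071093 = 7.11%.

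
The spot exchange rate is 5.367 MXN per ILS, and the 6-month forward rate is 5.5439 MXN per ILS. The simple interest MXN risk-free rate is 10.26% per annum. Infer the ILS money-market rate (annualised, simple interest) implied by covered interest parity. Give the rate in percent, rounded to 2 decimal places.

T = 6/12 years.
F/S = 5.5439/5.367 = 1.0329607 = (growth of MXN) / (growth of ILS).
The MXN side grows by 1 + 0.1026×6/12 = 1.051300.
Hence g_ILS = 1.0177541.
r = (1.0177541 − 1)/(6/12) = 0.035508 → 3.55%.

3.55%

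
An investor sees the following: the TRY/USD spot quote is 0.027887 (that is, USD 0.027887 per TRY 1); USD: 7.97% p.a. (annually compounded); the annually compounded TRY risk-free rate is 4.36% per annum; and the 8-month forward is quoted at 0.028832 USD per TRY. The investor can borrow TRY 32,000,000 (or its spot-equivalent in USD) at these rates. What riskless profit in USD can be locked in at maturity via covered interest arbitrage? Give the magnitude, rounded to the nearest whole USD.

T = 8/12 years.
Keep in TRY, deliver into the forward: 32,000,000·1.02885944·0.028832 = USD 949,250.41.
Swap to USD now, deposit: 32,000,000·0.027887·1.05245144 = USD 939,190.83.
The quoted forward overvalues TRY, so borrow USD, buy TRY at spot, deposit the TRY at 4.36%, and sell the proceeds forward at 0.028832.
Profit = 949,250.41 − 939,190.83 = USD 10,060.

USD 10,060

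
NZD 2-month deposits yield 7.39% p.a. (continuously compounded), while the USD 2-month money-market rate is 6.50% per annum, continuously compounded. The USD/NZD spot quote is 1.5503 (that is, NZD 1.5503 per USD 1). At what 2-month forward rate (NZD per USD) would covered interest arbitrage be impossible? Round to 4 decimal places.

T = 2/12 years.
NZD accumulates by e^(0.0739×2/12) = 1.0123928.
USD accumulates by e^(0.0650×2/12) = 1.0108922.
So F = 1.5503 × 1.0123928 / 1.0108922 = 1.552601 (NZD/USD).

1.5526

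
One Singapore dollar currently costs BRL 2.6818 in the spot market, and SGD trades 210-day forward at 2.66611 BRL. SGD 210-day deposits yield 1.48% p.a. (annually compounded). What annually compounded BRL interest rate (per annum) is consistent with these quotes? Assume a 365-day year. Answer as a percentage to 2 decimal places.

T = 210/365 years.
By CIP, F/S equals the BRL-to-SGD growth ratio: 2.66611/2.6818 = 0.9941495.
The SGD side grows by (1 + 0.0148)^(210/365) = 1.0084885.
Hence g_BRL = 1.0025883.
Annualise: 1.0025883^(365/210) − 1 = 0.004503 = 0.45%.

0.45%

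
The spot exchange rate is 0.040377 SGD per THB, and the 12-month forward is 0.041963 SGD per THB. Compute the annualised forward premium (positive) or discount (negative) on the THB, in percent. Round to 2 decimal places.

T = 1 year.
(F − S)/S = (0.041963 − 0.040377)/0.040377 = 0.0392798.
Annualise by dividing by T: 0.0392798 / 1 = 0.039280 → 3.93%.

+3.93%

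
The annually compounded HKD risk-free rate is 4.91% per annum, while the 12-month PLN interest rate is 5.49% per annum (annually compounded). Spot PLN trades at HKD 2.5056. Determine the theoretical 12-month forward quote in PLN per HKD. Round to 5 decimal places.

0.40131

T = 1 year.
Growth of 1 HKD over T: (1 + 0.0491)^1 = 1.049100.
Growth of 1 PLN over T: (1 + 0.0549)^1 = 1.054900.
Forward (HKD per PLN) = 2.5056 × 1.049100 / 1.054900 = 2.491824.
Quoted the other way: 1/2.491824 = 0.40131 PLN per HKD.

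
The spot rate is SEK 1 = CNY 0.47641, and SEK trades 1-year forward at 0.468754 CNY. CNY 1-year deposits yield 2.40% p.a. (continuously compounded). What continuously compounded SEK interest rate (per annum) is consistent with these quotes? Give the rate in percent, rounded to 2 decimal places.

4.02%

T = 1 year.
CIP gives F = S · g_CNY/g_SEK, so g_CNY/g_SEK = 0.468754/0.47641 = 0.9839298.
The CNY side grows by e^(0.0240×1) = 1.0242903.
So the SEK growth factor = 1.0410197.
Take logs: ln 1.0410197 / 1 = 0.040201, so 4.02%.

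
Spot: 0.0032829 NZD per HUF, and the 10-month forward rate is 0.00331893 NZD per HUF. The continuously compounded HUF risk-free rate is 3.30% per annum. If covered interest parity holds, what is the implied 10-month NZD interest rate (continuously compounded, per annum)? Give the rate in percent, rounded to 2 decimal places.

T = 10/12 years.
By CIP, F/S equals the NZD-to-HUF growth ratio: 0.00331893/0.0032829 = 1.0109751.
HUF growth factor: e^(0.0330×10/12) = 1.0278816.
So the NZD growth factor = 1.0391627.
Take logs: ln 1.0391627 / (10/12) = 0.046098, so 4.61%.

4.61%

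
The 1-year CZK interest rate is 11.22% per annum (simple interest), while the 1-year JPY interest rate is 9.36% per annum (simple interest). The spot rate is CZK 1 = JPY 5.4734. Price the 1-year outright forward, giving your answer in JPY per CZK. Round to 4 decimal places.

T = 1 year.
JPY accumulates by 1 + 0.0936×1 = 1.093600.
Growth of 1 CZK over T: 1 + 0.1122×1 = 1.112200.
CIP: F = S · (grow JPY)/(grow CZK) = 5.4734 × 1.093600/1.112200 = 5.381865 JPY per CZK.

5.3819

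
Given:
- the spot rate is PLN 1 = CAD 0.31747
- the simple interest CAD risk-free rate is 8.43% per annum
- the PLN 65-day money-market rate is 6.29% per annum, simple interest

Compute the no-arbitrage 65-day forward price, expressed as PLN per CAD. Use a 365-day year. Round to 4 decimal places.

3.1381

T = 65/365 years.
Growth of 1 CAD over T: 1 + 0.0843×65/365 = 1.0150123.
Growth of 1 PLN over T: 1 + 0.0629×65/365 = 1.0112014.
Forward (CAD per PLN) = 0.31747 × 1.0150123 / 1.0112014 = 0.3186664.
Quoted the other way: 1/0.3186664 = 3.1381 PLN per CAD.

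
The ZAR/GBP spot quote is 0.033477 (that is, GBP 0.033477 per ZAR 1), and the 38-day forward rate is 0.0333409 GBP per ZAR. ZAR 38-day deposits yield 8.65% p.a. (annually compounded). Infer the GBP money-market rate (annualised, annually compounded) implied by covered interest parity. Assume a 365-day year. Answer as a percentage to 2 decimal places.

4.48%

T = 38/365 years.
By CIP, F/S equals the GBP-to-ZAR growth ratio: 0.0333409/0.033477 = 0.9959345.
The ZAR side grows by (1 + 0.0865)^(38/365) = 1.0086745.
That pins the GBP growth at 1.0045737.
r = 1.0045737^(365/38) − 1 = 0.044806 → 4.48%.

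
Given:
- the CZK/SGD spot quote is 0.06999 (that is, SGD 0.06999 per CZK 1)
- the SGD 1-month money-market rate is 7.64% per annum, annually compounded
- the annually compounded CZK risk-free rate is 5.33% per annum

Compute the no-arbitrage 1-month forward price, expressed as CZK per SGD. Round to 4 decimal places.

T = 1/12 years.
Growth of 1 SGD over T: (1 + 0.0764)^(1/12) = 1.00615404.
CZK growth factor: (1 + 0.0533)^(1/12) = 1.00433672.
CIP: F = S · (grow SGD)/(grow CZK) = 0.06999 × 1.00615404/1.00433672 = 0.070116645 SGD per CZK.
Quoted the other way: 1/0.070116645 = 14.2619 CZK per SGD.

14.2619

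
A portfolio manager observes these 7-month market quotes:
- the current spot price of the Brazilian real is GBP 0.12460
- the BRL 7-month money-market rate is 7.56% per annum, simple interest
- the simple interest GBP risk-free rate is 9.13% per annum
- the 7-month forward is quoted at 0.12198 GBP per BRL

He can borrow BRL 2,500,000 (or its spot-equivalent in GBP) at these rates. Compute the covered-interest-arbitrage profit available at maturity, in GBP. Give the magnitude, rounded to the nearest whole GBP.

T = 7/12 years.
Keep in BRL, deliver into the forward: 2,500,000·1.044100·0.12198 = GBP 318,398.30.
Swap to GBP now, deposit: 2,500,000·0.12460·1.05325833 = GBP 328,089.97.
The quoted forward undervalues BRL, so borrow BRL, convert to GBP at spot, deposit the GBP at 9.13%, and buy BRL forward at 0.12198 to cover the loan.
Profit = 328,089.97 − 318,398.30 = GBP 9,692.

GBP 9,692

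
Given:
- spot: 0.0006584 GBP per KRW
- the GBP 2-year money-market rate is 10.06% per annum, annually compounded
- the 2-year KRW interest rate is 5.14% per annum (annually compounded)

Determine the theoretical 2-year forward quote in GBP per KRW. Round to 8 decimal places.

0.00072146

T = 2 years.
Growth of 1 GBP over T: (1 + 0.1006)^2 = 1.2113204.
Growth of 1 KRW over T: (1 + 0.0514)^2 = 1.105442.
CIP: F = S · (grow GBP)/(grow KRW) = 0.0006584 × 1.2113204/1.105442 = 0.0007214611 GBP per KRW.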